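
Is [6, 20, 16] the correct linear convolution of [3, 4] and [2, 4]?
Recompute linear convolution of [3, 4] and [2, 4]: y[0] = 3×2 = 6; y[1] = 3×4 + 4×2 = 20; y[2] = 4×4 = 16 → [6, 20, 16]. Given [6, 20, 16] matches, so answer: Yes

Yes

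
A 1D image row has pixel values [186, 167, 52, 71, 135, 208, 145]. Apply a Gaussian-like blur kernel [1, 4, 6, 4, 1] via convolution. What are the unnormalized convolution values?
Convolve image row [186, 167, 52, 71, 135, 208, 145] with kernel [1, 4, 6, 4, 1]: y[0] = 186×1 = 186; y[1] = 186×4 + 167×1 = 911; y[2] = 186×6 + 167×4 + 52×1 = 1836; y[3] = 186×4 + 167×6 + 52×4 + 71×1 = 2025; y[4] = 186×1 + 167×4 + 52×6 + 71×4 + 135×1 = 1585; y[5] = 167×1 + 52×4 + 71×6 + 135×4 + 208×1 = 1549; y[6] = 52×1 + 71×4 + 135×6 + 208×4 + 145×1 = 2123; y[7] = 71×1 + 135×4 + 208×6 + 145×4 = 2439; y[8] = 135×1 + 208×4 + 145×6 = 1837; y[9] = 208×1 + 145×4 = 788; y[10] = 145×1 = 145 → [186, 911, 1836, 2025, 1585, 1549, 2123, 2439, 1837, 788, 145]. Normalization factor = sum(kernel) = 16.

[186, 911, 1836, 2025, 1585, 1549, 2123, 2439, 1837, 788, 145]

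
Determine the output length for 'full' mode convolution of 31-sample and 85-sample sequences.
Linear/full convolution length: m + n - 1 = 31 + 85 - 1 = 115

115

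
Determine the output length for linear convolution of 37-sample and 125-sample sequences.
Linear/full convolution length: m + n - 1 = 37 + 125 - 1 = 161

161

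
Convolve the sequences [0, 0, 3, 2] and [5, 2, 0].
y[0] = 0×5 = 0; y[1] = 0×2 + 0×5 = 0; y[2] = 0×0 + 0×2 + 3×5 = 15; y[3] = 0×0 + 3×2 + 2×5 = 16; y[4] = 3×0 + 2×2 = 4; y[5] = 2×0 = 0

[0, 0, 15, 16, 4, 0]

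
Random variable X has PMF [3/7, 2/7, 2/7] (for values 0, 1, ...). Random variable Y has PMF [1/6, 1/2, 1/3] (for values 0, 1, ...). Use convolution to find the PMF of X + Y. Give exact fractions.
P(X+Y=k) = Σ_i P(X=i)·P(Y=k-i) — a convolution of [3/7, 2/7, 2/7] and [1/6, 1/2, 1/3]. P(X+Y=0) = (3/7)×(1/6) = 1/14; P(X+Y=1) = (3/7)×(1/2) + (2/7)×(1/6) = 3/14 + 1/21 = 11/42; P(X+Y=2) = (3/7)×(1/3) + (2/7)×(1/2) + (2/7)×(1/6) = 1/7 + 1/7 + 1/21 = 1/3; P(X+Y=3) = (2/7)×(1/3) + (2/7)×(1/2) = 2/21 + 1/7 = 5/21; P(X+Y=4) = (2/7)×(1/3) = 2/21. PMF: [1/14, 11/42, 1/3, 5/21, 2/21] (sums to 1 ✓)

[1/14, 11/42, 1/3, 5/21, 2/21]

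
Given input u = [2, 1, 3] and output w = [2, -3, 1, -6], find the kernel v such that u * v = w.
Output length 4 = len(u) + len(v) - 1 ⇒ len(v) = 2. Solve v forward using v[k] = (w[k] - Σ_{i≥1} u[i]·v[k-i]) / u[0]: v[0] = w[0] / u[0] = 2 / 2 = 1; v[1] = (w[1] - 1×1) / u[0] = (-3 - 1×1) / 2 = -2. So v = [1, -2]. Forward-check [2, 1, 3] * [1, -2]: w[0] = 2×1 = 2; w[1] = 2×-2 + 1×1 = -3; w[2] = 1×-2 + 3×1 = 1; w[3] = 3×-2 = -6 → [2, -3, 1, -6] ✓

[1, -2]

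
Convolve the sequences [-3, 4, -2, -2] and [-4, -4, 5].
y[0] = -3×-4 = 12; y[1] = -3×-4 + 4×-4 = -4; y[2] = -3×5 + 4×-4 + -2×-4 = -23; y[3] = 4×5 + -2×-4 + -2×-4 = 36; y[4] = -2×5 + -2×-4 = -2; y[5] = -2×5 = -10

[12, -4, -23, 36, -2, -10]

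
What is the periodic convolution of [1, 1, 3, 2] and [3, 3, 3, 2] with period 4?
Use y[k] = Σ_j s[j]·t[(k-j) mod 4]. y[0] = 1×3 + 1×2 + 3×3 + 2×3 = 20; y[1] = 1×3 + 1×3 + 3×2 + 2×3 = 18; y[2] = 1×3 + 1×3 + 3×3 + 2×2 = 19; y[3] = 1×2 + 1×3 + 3×3 + 2×3 = 20. Result: [20, 18, 19, 20]

[20, 18, 19, 20]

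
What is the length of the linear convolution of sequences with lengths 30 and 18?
Linear/full convolution length: m + n - 1 = 30 + 18 - 1 = 47

47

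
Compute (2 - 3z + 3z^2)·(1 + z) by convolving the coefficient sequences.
Ascending coefficients: a = [2, -3, 3], b = [1, 1]. c[0] = 2×1 = 2; c[1] = 2×1 + -3×1 = -1; c[2] = -3×1 + 3×1 = 0; c[3] = 3×1 = 3. Result coefficients: [2, -1, 0, 3] → 2 - z + 3z^3

2 - z + 3z^3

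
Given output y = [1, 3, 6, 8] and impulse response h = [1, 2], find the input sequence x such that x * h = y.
Deconvolve y=[1, 3, 6, 8] by h=[1, 2]. Since h[0]=1, solve forward: x[0] = y[0] / 1 = 1; x[1] = (y[1] - 1×2) / 1 = 1; x[2] = (y[2] - 1×2) / 1 = 4. So x = [1, 1, 4]. Check by forward convolution: y[0] = 1×1 = 1; y[1] = 1×2 + 1×1 = 3; y[2] = 1×2 + 4×1 = 6; y[3] = 4×2 = 8

[1, 1, 4]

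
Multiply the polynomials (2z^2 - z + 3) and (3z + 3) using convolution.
Ascending coefficients: a = [3, -1, 2], b = [3, 3]. c[0] = 3×3 = 9; c[1] = 3×3 + -1×3 = 6; c[2] = -1×3 + 2×3 = 3; c[3] = 2×3 = 6. Result coefficients: [9, 6, 3, 6] → 6z^3 + 3z^2 + 6z + 9

6z^3 + 3z^2 + 6z + 9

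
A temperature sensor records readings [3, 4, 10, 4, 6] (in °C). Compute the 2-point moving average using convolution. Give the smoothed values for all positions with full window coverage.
2-point moving average kernel = [1, 1]. Apply in 'valid' mode (full window coverage): avg[0] = (3 + 4) / 2 = 3.5; avg[1] = (4 + 10) / 2 = 7.0; avg[2] = (10 + 4) / 2 = 7.0; avg[3] = (4 + 6) / 2 = 5.0. Smoothed values: [3.5, 7.0, 7.0, 5.0]

[3.5, 7.0, 7.0, 5.0]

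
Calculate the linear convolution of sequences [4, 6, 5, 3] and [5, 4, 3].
y[0] = 4×5 = 20; y[1] = 4×4 + 6×5 = 46; y[2] = 4×3 + 6×4 + 5×5 = 61; y[3] = 6×3 + 5×4 + 3×5 = 53; y[4] = 5×3 + 3×4 = 27; y[5] = 3×3 = 9

[20, 46, 61, 53, 27, 9]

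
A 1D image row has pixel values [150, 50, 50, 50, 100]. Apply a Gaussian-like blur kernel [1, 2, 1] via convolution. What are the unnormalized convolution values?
Convolve image row [150, 50, 50, 50, 100] with kernel [1, 2, 1]: y[0] = 150×1 = 150; y[1] = 150×2 + 50×1 = 350; y[2] = 150×1 + 50×2 + 50×1 = 300; y[3] = 50×1 + 50×2 + 50×1 = 200; y[4] = 50×1 + 50×2 + 100×1 = 250; y[5] = 50×1 + 100×2 = 250; y[6] = 100×1 = 100 → [150, 350, 300, 200, 250, 250, 100]. Normalization factor = sum(kernel) = 4.

[150, 350, 300, 200, 250, 250, 100]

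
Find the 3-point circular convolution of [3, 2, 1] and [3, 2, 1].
Use y[k] = Σ_j s[j]·t[(k-j) mod 3]. y[0] = 3×3 + 2×1 + 1×2 = 13; y[1] = 3×2 + 2×3 + 1×1 = 13; y[2] = 3×1 + 2×2 + 1×3 = 10. Result: [13, 13, 10]

[13, 13, 10]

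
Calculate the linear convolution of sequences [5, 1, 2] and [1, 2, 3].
y[0] = 5×1 = 5; y[1] = 5×2 + 1×1 = 11; y[2] = 5×3 + 1×2 + 2×1 = 19; y[3] = 1×3 + 2×2 = 7; y[4] = 2×3 = 6

[5, 11, 19, 7, 6]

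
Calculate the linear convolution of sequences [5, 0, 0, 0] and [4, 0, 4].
y[0] = 5×4 = 20; y[1] = 5×0 + 0×4 = 0; y[2] = 5×4 + 0×0 + 0×4 = 20; y[3] = 0×4 + 0×0 + 0×4 = 0; y[4] = 0×4 + 0×0 = 0; y[5] = 0×4 = 0

[20, 0, 20, 0, 0, 0]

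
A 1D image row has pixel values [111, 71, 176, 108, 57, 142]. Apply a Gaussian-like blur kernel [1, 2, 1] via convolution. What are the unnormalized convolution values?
Convolve image row [111, 71, 176, 108, 57, 142] with kernel [1, 2, 1]: y[0] = 111×1 = 111; y[1] = 111×2 + 71×1 = 293; y[2] = 111×1 + 71×2 + 176×1 = 429; y[3] = 71×1 + 176×2 + 108×1 = 531; y[4] = 176×1 + 108×2 + 57×1 = 449; y[5] = 108×1 + 57×2 + 142×1 = 364; y[6] = 57×1 + 142×2 = 341; y[7] = 142×1 = 142 → [111, 293, 429, 531, 449, 364, 341, 142]. Normalization factor = sum(kernel) = 4.

[111, 293, 429, 531, 449, 364, 341, 142]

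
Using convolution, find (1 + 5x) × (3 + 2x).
Ascending coefficients: a = [1, 5], b = [3, 2]. c[0] = 1×3 = 3; c[1] = 1×2 + 5×3 = 17; c[2] = 5×2 = 10. Result coefficients: [3, 17, 10] → 3 + 17x + 10x^2

3 + 17x + 10x^2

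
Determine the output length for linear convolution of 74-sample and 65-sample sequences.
Linear/full convolution length: m + n - 1 = 74 + 65 - 1 = 138

138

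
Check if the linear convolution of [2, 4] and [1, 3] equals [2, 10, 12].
Recompute linear convolution of [2, 4] and [1, 3]: y[0] = 2×1 = 2; y[1] = 2×3 + 4×1 = 10; y[2] = 4×3 = 12 → [2, 10, 12]. Given [2, 10, 12] matches, so answer: Yes

Yes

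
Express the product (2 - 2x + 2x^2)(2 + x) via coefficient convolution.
Ascending coefficients: a = [2, -2, 2], b = [2, 1]. c[0] = 2×2 = 4; c[1] = 2×1 + -2×2 = -2; c[2] = -2×1 + 2×2 = 2; c[3] = 2×1 = 2. Result coefficients: [4, -2, 2, 2] → 4 - 2x + 2x^2 + 2x^3

4 - 2x + 2x^2 + 2x^3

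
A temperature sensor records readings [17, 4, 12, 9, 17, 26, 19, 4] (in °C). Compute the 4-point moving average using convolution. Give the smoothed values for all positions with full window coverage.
4-point moving average kernel = [1, 1, 1, 1]. Apply in 'valid' mode (full window coverage): avg[0] = (17 + 4 + 12 + 9) / 4 = 10.5; avg[1] = (4 + 12 + 9 + 17) / 4 = 10.5; avg[2] = (12 + 9 + 17 + 26) / 4 = 16.0; avg[3] = (9 + 17 + 26 + 19) / 4 = 17.75; avg[4] = (17 + 26 + 19 + 4) / 4 = 16.5. Smoothed values: [10.5, 10.5, 16.0, 17.75, 16.5]

[10.5, 10.5, 16.0, 17.75, 16.5]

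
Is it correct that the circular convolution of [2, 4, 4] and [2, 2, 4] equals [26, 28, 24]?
Recompute circular convolution of [2, 4, 4] and [2, 2, 4]: y[0] = 2×2 + 4×4 + 4×2 = 28; y[1] = 2×2 + 4×2 + 4×4 = 28; y[2] = 2×4 + 4×2 + 4×2 = 24 → [28, 28, 24]. Compare to given [26, 28, 24]: they differ at index 0: given 26, correct 28, so answer: No

No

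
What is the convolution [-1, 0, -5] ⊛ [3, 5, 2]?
y[0] = -1×3 = -3; y[1] = -1×5 + 0×3 = -5; y[2] = -1×2 + 0×5 + -5×3 = -17; y[3] = 0×2 + -5×5 = -25; y[4] = -5×2 = -10

[-3, -5, -17, -25, -10]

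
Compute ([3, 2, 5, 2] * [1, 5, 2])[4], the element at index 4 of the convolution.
Use y[k] = Σ_i a[i]·b[k-i] at k=4. y[4] = 5×2 + 2×5 = 20

20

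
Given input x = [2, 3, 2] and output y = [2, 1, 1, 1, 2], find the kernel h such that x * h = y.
Output length 5 = len(x) + len(h) - 1 ⇒ len(h) = 3. Solve h forward using h[k] = (y[k] - Σ_{i≥1} x[i]·h[k-i]) / x[0]: h[0] = y[0] / x[0] = 2 / 2 = 1; h[1] = (y[1] - 3×1) / x[0] = (1 - 3×1) / 2 = -1; h[2] = (y[2] - 3×-1 - 2×1) / x[0] = (1 - 3×-1 - 2×1) / 2 = 1. So h = [1, -1, 1]. Forward-check [2, 3, 2] * [1, -1, 1]: y[0] = 2×1 = 2; y[1] = 2×-1 + 3×1 = 1; y[2] = 2×1 + 3×-1 + 2×1 = 1; y[3] = 3×1 + 2×-1 = 1; y[4] = 2×1 = 2 → [2, 1, 1, 1, 2] ✓

[1, -1, 1]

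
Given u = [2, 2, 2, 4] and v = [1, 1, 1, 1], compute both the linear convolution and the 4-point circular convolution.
Linear: y_lin[0] = 2×1 = 2; y_lin[1] = 2×1 + 2×1 = 4; y_lin[2] = 2×1 + 2×1 + 2×1 = 6; y_lin[3] = 2×1 + 2×1 + 2×1 + 4×1 = 10; y_lin[4] = 2×1 + 2×1 + 4×1 = 8; y_lin[5] = 2×1 + 4×1 = 6; y_lin[6] = 4×1 = 4 → [2, 4, 6, 10, 8, 6, 4]. Circular (length 4): y[0] = 2×1 + 2×1 + 2×1 + 4×1 = 10; y[1] = 2×1 + 2×1 + 2×1 + 4×1 = 10; y[2] = 2×1 + 2×1 + 2×1 + 4×1 = 10; y[3] = 2×1 + 2×1 + 2×1 + 4×1 = 10 → [10, 10, 10, 10]

Linear: [2, 4, 6, 10, 8, 6, 4], Circular: [10, 10, 10, 10]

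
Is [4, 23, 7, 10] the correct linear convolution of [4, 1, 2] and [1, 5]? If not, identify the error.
Recompute linear convolution of [4, 1, 2] and [1, 5]: y[0] = 4×1 = 4; y[1] = 4×5 + 1×1 = 21; y[2] = 1×5 + 2×1 = 7; y[3] = 2×5 = 10 → [4, 21, 7, 10]. Compare to given [4, 23, 7, 10]: they differ at index 1: given 23, correct 21, so answer: No

No. Error at index 1: given 23, correct 21.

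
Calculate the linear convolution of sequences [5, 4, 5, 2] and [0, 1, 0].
y[0] = 5×0 = 0; y[1] = 5×1 + 4×0 = 5; y[2] = 5×0 + 4×1 + 5×0 = 4; y[3] = 4×0 + 5×1 + 2×0 = 5; y[4] = 5×0 + 2×1 = 2; y[5] = 2×0 = 0

[0, 5, 4, 5, 2, 0]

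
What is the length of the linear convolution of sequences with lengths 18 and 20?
Linear/full convolution length: m + n - 1 = 18 + 20 - 1 = 37

37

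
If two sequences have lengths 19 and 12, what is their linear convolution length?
Linear/full convolution length: m + n - 1 = 19 + 12 - 1 = 30

30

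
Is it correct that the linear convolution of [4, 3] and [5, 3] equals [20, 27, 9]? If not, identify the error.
Recompute linear convolution of [4, 3] and [5, 3]: y[0] = 4×5 = 20; y[1] = 4×3 + 3×5 = 27; y[2] = 3×3 = 9 → [20, 27, 9]. Given [20, 27, 9] matches, so answer: Yes

Yes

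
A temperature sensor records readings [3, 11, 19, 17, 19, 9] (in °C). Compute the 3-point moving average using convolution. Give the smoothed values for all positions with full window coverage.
3-point moving average kernel = [1, 1, 1]. Apply in 'valid' mode (full window coverage): avg[0] = (3 + 11 + 19) / 3 = 11.0; avg[1] = (11 + 19 + 17) / 3 = 15.67; avg[2] = (19 + 17 + 19) / 3 = 18.33; avg[3] = (17 + 19 + 9) / 3 = 15.0. Smoothed values: [11.0, 15.67, 18.33, 15.0]

[11.0, 15.67, 18.33, 15.0]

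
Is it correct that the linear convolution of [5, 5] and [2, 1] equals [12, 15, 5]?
Recompute linear convolution of [5, 5] and [2, 1]: y[0] = 5×2 = 10; y[1] = 5×1 + 5×2 = 15; y[2] = 5×1 = 5 → [10, 15, 5]. Compare to given [12, 15, 5]: they differ at index 0: given 12, correct 10, so answer: No

No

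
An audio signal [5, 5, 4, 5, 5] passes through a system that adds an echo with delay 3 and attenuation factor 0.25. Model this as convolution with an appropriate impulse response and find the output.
Direct-path + delayed-attenuated-path model → impulse response h = [1, 0, 0, 0.25] (1 at lag 0, 0.25 at lag 3). Output y[n] = x[n] + 0.25·x[n - 3] (with x[n] = 0 outside 0..4): y[0] = 5 + 0.25×0 = 5; y[1] = 5 + 0.25×0 = 5; y[2] = 4 + 0.25×0 = 4; y[3] = 5 + 0.25×5 = 6.25; y[4] = 5 + 0.25×5 = 6.25; y[5] = 0 + 0.25×4 = 1.0; y[6] = 0 + 0.25×5 = 1.25; y[7] = 0 + 0.25×5 = 1.25. So y = [5, 5, 4, 6.25, 6.25, 1.0, 1.25, 1.25]

[5, 5, 4, 6.25, 6.25, 1.0, 1.25, 1.25]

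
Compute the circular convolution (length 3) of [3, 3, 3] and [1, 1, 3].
Use y[k] = Σ_j u[j]·v[(k-j) mod 3]. y[0] = 3×1 + 3×3 + 3×1 = 15; y[1] = 3×1 + 3×1 + 3×3 = 15; y[2] = 3×3 + 3×1 + 3×1 = 15. Result: [15, 15, 15]

[15, 15, 15]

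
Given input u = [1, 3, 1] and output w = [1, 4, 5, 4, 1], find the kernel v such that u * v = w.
Output length 5 = len(u) + len(v) - 1 ⇒ len(v) = 3. Solve v forward using v[k] = (w[k] - Σ_{i≥1} u[i]·v[k-i]) / u[0]: v[0] = w[0] / u[0] = 1 / 1 = 1; v[1] = (w[1] - 3×1) / u[0] = (4 - 3×1) / 1 = 1; v[2] = (w[2] - 3×1 - 1×1) / u[0] = (5 - 3×1 - 1×1) / 1 = 1. So v = [1, 1, 1]. Forward-check [1, 3, 1] * [1, 1, 1]: w[0] = 1×1 = 1; w[1] = 1×1 + 3×1 = 4; w[2] = 1×1 + 3×1 + 1×1 = 5; w[3] = 3×1 + 1×1 = 4; w[4] = 1×1 = 1 → [1, 4, 5, 4, 1] ✓

[1, 1, 1]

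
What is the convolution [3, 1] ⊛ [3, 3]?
y[0] = 3×3 = 9; y[1] = 3×3 + 1×3 = 12; y[2] = 1×3 = 3

[9, 12, 3]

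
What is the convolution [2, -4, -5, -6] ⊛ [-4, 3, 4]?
y[0] = 2×-4 = -8; y[1] = 2×3 + -4×-4 = 22; y[2] = 2×4 + -4×3 + -5×-4 = 16; y[3] = -4×4 + -5×3 + -6×-4 = -7; y[4] = -5×4 + -6×3 = -38; y[5] = -6×4 = -24

[-8, 22, 16, -7, -38, -24]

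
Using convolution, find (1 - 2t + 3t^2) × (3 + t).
Ascending coefficients: a = [1, -2, 3], b = [3, 1]. c[0] = 1×3 = 3; c[1] = 1×1 + -2×3 = -5; c[2] = -2×1 + 3×3 = 7; c[3] = 3×1 = 3. Result coefficients: [3, -5, 7, 3] → 3 - 5t + 7t^2 + 3t^3

3 - 5t + 7t^2 + 3t^3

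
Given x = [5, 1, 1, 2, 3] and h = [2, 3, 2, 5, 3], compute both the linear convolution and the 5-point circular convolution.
Linear: y_lin[0] = 5×2 = 10; y_lin[1] = 5×3 + 1×2 = 17; y_lin[2] = 5×2 + 1×3 + 1×2 = 15; y_lin[3] = 5×5 + 1×2 + 1×3 + 2×2 = 34; y_lin[4] = 5×3 + 1×5 + 1×2 + 2×3 + 3×2 = 34; y_lin[5] = 1×3 + 1×5 + 2×2 + 3×3 = 21; y_lin[6] = 1×3 + 2×5 + 3×2 = 19; y_lin[7] = 2×3 + 3×5 = 21; y_lin[8] = 3×3 = 9 → [10, 17, 15, 34, 34, 21, 19, 21, 9]. Circular (length 5): y[0] = 5×2 + 1×3 + 1×5 + 2×2 + 3×3 = 31; y[1] = 5×3 + 1×2 + 1×3 + 2×5 + 3×2 = 36; y[2] = 5×2 + 1×3 + 1×2 + 2×3 + 3×5 = 36; y[3] = 5×5 + 1×2 + 1×3 + 2×2 + 3×3 = 43; y[4] = 5×3 + 1×5 + 1×2 + 2×3 + 3×2 = 34 → [31, 36, 36, 43, 34]

Linear: [10, 17, 15, 34, 34, 21, 19, 21, 9], Circular: [31, 36, 36, 43, 34]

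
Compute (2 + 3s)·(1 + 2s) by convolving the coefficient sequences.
Ascending coefficients: a = [2, 3], b = [1, 2]. c[0] = 2×1 = 2; c[1] = 2×2 + 3×1 = 7; c[2] = 3×2 = 6. Result coefficients: [2, 7, 6] → 2 + 7s + 6s^2

2 + 7s + 6s^2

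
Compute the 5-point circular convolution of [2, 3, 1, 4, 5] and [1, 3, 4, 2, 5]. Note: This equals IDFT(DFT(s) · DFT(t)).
Either evaluate y[k] = Σ_j s[j]·t[(k-j) mod 5] directly, or use IDFT(DFT(s) · DFT(t)). y[0] = 2×1 + 3×5 + 1×2 + 4×4 + 5×3 = 50; y[1] = 2×3 + 3×1 + 1×5 + 4×2 + 5×4 = 42; y[2] = 2×4 + 3×3 + 1×1 + 4×5 + 5×2 = 48; y[3] = 2×2 + 3×4 + 1×3 + 4×1 + 5×5 = 48; y[4] = 2×5 + 3×2 + 1×4 + 4×3 + 5×1 = 37. Result: [50, 42, 48, 48, 37]

[50, 42, 48, 48, 37]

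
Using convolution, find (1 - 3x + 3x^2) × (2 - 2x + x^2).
Ascending coefficients: a = [1, -3, 3], b = [2, -2, 1]. c[0] = 1×2 = 2; c[1] = 1×-2 + -3×2 = -8; c[2] = 1×1 + -3×-2 + 3×2 = 13; c[3] = -3×1 + 3×-2 = -9; c[4] = 3×1 = 3. Result coefficients: [2, -8, 13, -9, 3] → 2 - 8x + 13x^2 - 9x^3 + 3x^4

2 - 8x + 13x^2 - 9x^3 + 3x^4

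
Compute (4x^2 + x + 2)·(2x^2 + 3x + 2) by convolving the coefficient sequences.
Ascending coefficients: a = [2, 1, 4], b = [2, 3, 2]. c[0] = 2×2 = 4; c[1] = 2×3 + 1×2 = 8; c[2] = 2×2 + 1×3 + 4×2 = 15; c[3] = 1×2 + 4×3 = 14; c[4] = 4×2 = 8. Result coefficients: [4, 8, 15, 14, 8] → 8x^4 + 14x^3 + 15x^2 + 8x + 4

8x^4 + 14x^3 + 15x^2 + 8x + 4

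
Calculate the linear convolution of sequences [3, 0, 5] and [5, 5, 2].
y[0] = 3×5 = 15; y[1] = 3×5 + 0×5 = 15; y[2] = 3×2 + 0×5 + 5×5 = 31; y[3] = 0×2 + 5×5 = 25; y[4] = 5×2 = 10

[15, 15, 31, 25, 10]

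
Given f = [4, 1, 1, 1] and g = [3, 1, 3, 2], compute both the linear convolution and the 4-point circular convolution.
Linear: y_lin[0] = 4×3 = 12; y_lin[1] = 4×1 + 1×3 = 7; y_lin[2] = 4×3 + 1×1 + 1×3 = 16; y_lin[3] = 4×2 + 1×3 + 1×1 + 1×3 = 15; y_lin[4] = 1×2 + 1×3 + 1×1 = 6; y_lin[5] = 1×2 + 1×3 = 5; y_lin[6] = 1×2 = 2 → [12, 7, 16, 15, 6, 5, 2]. Circular (length 4): y[0] = 4×3 + 1×2 + 1×3 + 1×1 = 18; y[1] = 4×1 + 1×3 + 1×2 + 1×3 = 12; y[2] = 4×3 + 1×1 + 1×3 + 1×2 = 18; y[3] = 4×2 + 1×3 + 1×1 + 1×3 = 15 → [18, 12, 18, 15]

Linear: [12, 7, 16, 15, 6, 5, 2], Circular: [18, 12, 18, 15]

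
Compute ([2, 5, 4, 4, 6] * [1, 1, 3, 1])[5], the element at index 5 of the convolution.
Use y[k] = Σ_i a[i]·b[k-i] at k=5. y[5] = 4×1 + 4×3 + 6×1 = 22

22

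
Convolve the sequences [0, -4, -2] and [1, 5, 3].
y[0] = 0×1 = 0; y[1] = 0×5 + -4×1 = -4; y[2] = 0×3 + -4×5 + -2×1 = -22; y[3] = -4×3 + -2×5 = -22; y[4] = -2×3 = -6

[0, -4, -22, -22, -6]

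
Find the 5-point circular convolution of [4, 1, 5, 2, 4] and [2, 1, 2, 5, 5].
Use y[k] = Σ_j s[j]·t[(k-j) mod 5]. y[0] = 4×2 + 1×5 + 5×5 + 2×2 + 4×1 = 46; y[1] = 4×1 + 1×2 + 5×5 + 2×5 + 4×2 = 49; y[2] = 4×2 + 1×1 + 5×2 + 2×5 + 4×5 = 49; y[3] = 4×5 + 1×2 + 5×1 + 2×2 + 4×5 = 51; y[4] = 4×5 + 1×5 + 5×2 + 2×1 + 4×2 = 45. Result: [46, 49, 49, 51, 45]

[46, 49, 49, 51, 45]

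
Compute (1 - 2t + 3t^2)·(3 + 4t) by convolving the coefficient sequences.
Ascending coefficients: a = [1, -2, 3], b = [3, 4]. c[0] = 1×3 = 3; c[1] = 1×4 + -2×3 = -2; c[2] = -2×4 + 3×3 = 1; c[3] = 3×4 = 12. Result coefficients: [3, -2, 1, 12] → 3 - 2t + t^2 + 12t^3

3 - 2t + t^2 + 12t^3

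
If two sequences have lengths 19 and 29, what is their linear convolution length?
Linear/full convolution length: m + n - 1 = 19 + 29 - 1 = 47

47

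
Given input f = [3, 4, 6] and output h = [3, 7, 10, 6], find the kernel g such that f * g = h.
Output length 4 = len(f) + len(g) - 1 ⇒ len(g) = 2. Solve g forward using g[k] = (h[k] - Σ_{i≥1} f[i]·g[k-i]) / f[0]: g[0] = h[0] / f[0] = 3 / 3 = 1; g[1] = (h[1] - 4×1) / f[0] = (7 - 4×1) / 3 = 1. So g = [1, 1]. Forward-check [3, 4, 6] * [1, 1]: h[0] = 3×1 = 3; h[1] = 3×1 + 4×1 = 7; h[2] = 4×1 + 6×1 = 10; h[3] = 6×1 = 6 → [3, 7, 10, 6] ✓

[1, 1]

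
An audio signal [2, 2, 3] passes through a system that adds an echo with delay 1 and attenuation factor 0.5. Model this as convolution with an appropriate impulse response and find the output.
Direct-path + delayed-attenuated-path model → impulse response h = [1, 0.5] (1 at lag 0, 0.5 at lag 1). Output y[n] = x[n] + 0.5·x[n - 1] (with x[n] = 0 outside 0..2): y[0] = 2 + 0.5×0 = 2; y[1] = 2 + 0.5×2 = 3.0; y[2] = 3 + 0.5×2 = 4.0; y[3] = 0 + 0.5×3 = 1.5. So y = [2, 3.0, 4.0, 1.5]

[2, 3.0, 4.0, 1.5]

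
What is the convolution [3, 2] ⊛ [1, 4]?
y[0] = 3×1 = 3; y[1] = 3×4 + 2×1 = 14; y[2] = 2×4 = 8

[3, 14, 8]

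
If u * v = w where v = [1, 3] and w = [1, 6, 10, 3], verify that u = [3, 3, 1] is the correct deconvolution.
Forward-compute [3, 3, 1] * [1, 3]: w[0] = 3×1 = 3; w[1] = 3×3 + 3×1 = 12; w[2] = 3×3 + 1×1 = 10; w[3] = 1×3 = 3 → [3, 12, 10, 3]. Does not match given w = [1, 6, 10, 3].

Not verified. [3, 3, 1] * [1, 3] = [3, 12, 10, 3], which differs from [1, 6, 10, 3] at index 0.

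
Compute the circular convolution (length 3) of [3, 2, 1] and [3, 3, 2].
Use y[k] = Σ_j x[j]·h[(k-j) mod 3]. y[0] = 3×3 + 2×2 + 1×3 = 16; y[1] = 3×3 + 2×3 + 1×2 = 17; y[2] = 3×2 + 2×3 + 1×3 = 15. Result: [16, 17, 15]

[16, 17, 15]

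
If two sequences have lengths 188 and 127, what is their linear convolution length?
Linear/full convolution length: m + n - 1 = 188 + 127 - 1 = 314

314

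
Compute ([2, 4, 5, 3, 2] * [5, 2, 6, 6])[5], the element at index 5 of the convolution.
Use y[k] = Σ_i a[i]·b[k-i] at k=5. y[5] = 5×6 + 3×6 + 2×2 = 52

52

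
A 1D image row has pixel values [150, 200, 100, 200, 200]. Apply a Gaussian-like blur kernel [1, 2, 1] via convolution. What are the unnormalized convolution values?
Convolve image row [150, 200, 100, 200, 200] with kernel [1, 2, 1]: y[0] = 150×1 = 150; y[1] = 150×2 + 200×1 = 500; y[2] = 150×1 + 200×2 + 100×1 = 650; y[3] = 200×1 + 100×2 + 200×1 = 600; y[4] = 100×1 + 200×2 + 200×1 = 700; y[5] = 200×1 + 200×2 = 600; y[6] = 200×1 = 200 → [150, 500, 650, 600, 700, 600, 200]. Normalization factor = sum(kernel) = 4.

[150, 500, 650, 600, 700, 600, 200]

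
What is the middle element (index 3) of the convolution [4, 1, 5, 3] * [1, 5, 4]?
Use y[k] = Σ_i a[i]·b[k-i] at k=3. y[3] = 1×4 + 5×5 + 3×1 = 32

32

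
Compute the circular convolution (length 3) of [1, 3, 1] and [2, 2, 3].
Use y[k] = Σ_j f[j]·g[(k-j) mod 3]. y[0] = 1×2 + 3×3 + 1×2 = 13; y[1] = 1×2 + 3×2 + 1×3 = 11; y[2] = 1×3 + 3×2 + 1×2 = 11. Result: [13, 11, 11]

[13, 11, 11]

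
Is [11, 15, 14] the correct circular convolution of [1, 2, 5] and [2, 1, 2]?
Recompute circular convolution of [1, 2, 5] and [2, 1, 2]: y[0] = 1×2 + 2×2 + 5×1 = 11; y[1] = 1×1 + 2×2 + 5×2 = 15; y[2] = 1×2 + 2×1 + 5×2 = 14 → [11, 15, 14]. Given [11, 15, 14] matches, so answer: Yes

Yes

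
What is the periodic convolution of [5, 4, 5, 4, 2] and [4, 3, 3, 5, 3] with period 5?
Use y[k] = Σ_j x[j]·h[(k-j) mod 5]. y[0] = 5×4 + 4×3 + 5×5 + 4×3 + 2×3 = 75; y[1] = 5×3 + 4×4 + 5×3 + 4×5 + 2×3 = 72; y[2] = 5×3 + 4×3 + 5×4 + 4×3 + 2×5 = 69; y[3] = 5×5 + 4×3 + 5×3 + 4×4 + 2×3 = 74; y[4] = 5×3 + 4×5 + 5×3 + 4×3 + 2×4 = 70. Result: [75, 72, 69, 74, 70]

[75, 72, 69, 74, 70]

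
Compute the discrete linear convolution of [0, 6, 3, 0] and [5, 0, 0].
y[0] = 0×5 = 0; y[1] = 0×0 + 6×5 = 30; y[2] = 0×0 + 6×0 + 3×5 = 15; y[3] = 6×0 + 3×0 + 0×5 = 0; y[4] = 3×0 + 0×0 = 0; y[5] = 0×0 = 0

[0, 30, 15, 0, 0, 0]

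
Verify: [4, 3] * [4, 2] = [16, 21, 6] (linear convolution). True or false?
Recompute linear convolution of [4, 3] and [4, 2]: y[0] = 4×4 = 16; y[1] = 4×2 + 3×4 = 20; y[2] = 3×2 = 6 → [16, 20, 6]. Compare to given [16, 21, 6]: they differ at index 1: given 21, correct 20, so answer: No

No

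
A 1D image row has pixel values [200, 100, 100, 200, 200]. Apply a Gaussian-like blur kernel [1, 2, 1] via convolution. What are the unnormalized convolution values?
Convolve image row [200, 100, 100, 200, 200] with kernel [1, 2, 1]: y[0] = 200×1 = 200; y[1] = 200×2 + 100×1 = 500; y[2] = 200×1 + 100×2 + 100×1 = 500; y[3] = 100×1 + 100×2 + 200×1 = 500; y[4] = 100×1 + 200×2 + 200×1 = 700; y[5] = 200×1 + 200×2 = 600; y[6] = 200×1 = 200 → [200, 500, 500, 500, 700, 600, 200]. Normalization factor = sum(kernel) = 4.

[200, 500, 500, 500, 700, 600, 200]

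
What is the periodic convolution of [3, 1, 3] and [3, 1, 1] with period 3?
Use y[k] = Σ_j x[j]·h[(k-j) mod 3]. y[0] = 3×3 + 1×1 + 3×1 = 13; y[1] = 3×1 + 1×3 + 3×1 = 9; y[2] = 3×1 + 1×1 + 3×3 = 13. Result: [13, 9, 13]

[13, 9, 13]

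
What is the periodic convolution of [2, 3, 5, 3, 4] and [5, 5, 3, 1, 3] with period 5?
Use y[k] = Σ_j u[j]·v[(k-j) mod 5]. y[0] = 2×5 + 3×3 + 5×1 + 3×3 + 4×5 = 53; y[1] = 2×5 + 3×5 + 5×3 + 3×1 + 4×3 = 55; y[2] = 2×3 + 3×5 + 5×5 + 3×3 + 4×1 = 59; y[3] = 2×1 + 3×3 + 5×5 + 3×5 + 4×3 = 63; y[4] = 2×3 + 3×1 + 5×3 + 3×5 + 4×5 = 59. Result: [53, 55, 59, 63, 59]

[53, 55, 59, 63, 59]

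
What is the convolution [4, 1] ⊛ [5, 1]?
y[0] = 4×5 = 20; y[1] = 4×1 + 1×5 = 9; y[2] = 1×1 = 1

[20, 9, 1]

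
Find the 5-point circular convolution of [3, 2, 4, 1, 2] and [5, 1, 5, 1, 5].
Use y[k] = Σ_j a[j]·b[(k-j) mod 5]. y[0] = 3×5 + 2×5 + 4×1 + 1×5 + 2×1 = 36; y[1] = 3×1 + 2×5 + 4×5 + 1×1 + 2×5 = 44; y[2] = 3×5 + 2×1 + 4×5 + 1×5 + 2×1 = 44; y[3] = 3×1 + 2×5 + 4×1 + 1×5 + 2×5 = 32; y[4] = 3×5 + 2×1 + 4×5 + 1×1 + 2×5 = 48. Result: [36, 44, 44, 32, 48]

[36, 44, 44, 32, 48]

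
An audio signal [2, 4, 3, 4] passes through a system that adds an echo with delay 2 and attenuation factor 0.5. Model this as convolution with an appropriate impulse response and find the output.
Direct-path + delayed-attenuated-path model → impulse response h = [1, 0, 0.5] (1 at lag 0, 0.5 at lag 2). Output y[n] = x[n] + 0.5·x[n - 2] (with x[n] = 0 outside 0..3): y[0] = 2 + 0.5×0 = 2; y[1] = 4 + 0.5×0 = 4; y[2] = 3 + 0.5×2 = 4.0; y[3] = 4 + 0.5×4 = 6.0; y[4] = 0 + 0.5×3 = 1.5; y[5] = 0 + 0.5×4 = 2.0. So y = [2, 4, 4.0, 6.0, 1.5, 2.0]

[2, 4, 4.0, 6.0, 1.5, 2.0]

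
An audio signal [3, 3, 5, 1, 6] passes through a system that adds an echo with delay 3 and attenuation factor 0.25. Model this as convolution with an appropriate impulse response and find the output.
Direct-path + delayed-attenuated-path model → impulse response h = [1, 0, 0, 0.25] (1 at lag 0, 0.25 at lag 3). Output y[n] = x[n] + 0.25·x[n - 3] (with x[n] = 0 outside 0..4): y[0] = 3 + 0.25×0 = 3; y[1] = 3 + 0.25×0 = 3; y[2] = 5 + 0.25×0 = 5; y[3] = 1 + 0.25×3 = 1.75; y[4] = 6 + 0.25×3 = 6.75; y[5] = 0 + 0.25×5 = 1.25; y[6] = 0 + 0.25×1 = 0.25; y[7] = 0 + 0.25×6 = 1.5. So y = [3, 3, 5, 1.75, 6.75, 1.25, 0.25, 1.5]

[3, 3, 5, 1.75, 6.75, 1.25, 0.25, 1.5]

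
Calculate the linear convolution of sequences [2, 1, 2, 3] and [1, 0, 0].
y[0] = 2×1 = 2; y[1] = 2×0 + 1×1 = 1; y[2] = 2×0 + 1×0 + 2×1 = 2; y[3] = 1×0 + 2×0 + 3×1 = 3; y[4] = 2×0 + 3×0 = 0; y[5] = 3×0 = 0

[2, 1, 2, 3, 0, 0]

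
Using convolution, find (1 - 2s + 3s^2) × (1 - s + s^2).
Ascending coefficients: a = [1, -2, 3], b = [1, -1, 1]. c[0] = 1×1 = 1; c[1] = 1×-1 + -2×1 = -3; c[2] = 1×1 + -2×-1 + 3×1 = 6; c[3] = -2×1 + 3×-1 = -5; c[4] = 3×1 = 3. Result coefficients: [1, -3, 6, -5, 3] → 1 - 3s + 6s^2 - 5s^3 + 3s^4

1 - 3s + 6s^2 - 5s^3 + 3s^4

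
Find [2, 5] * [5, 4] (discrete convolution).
y[0] = 2×5 = 10; y[1] = 2×4 + 5×5 = 33; y[2] = 5×4 = 20

[10, 33, 20]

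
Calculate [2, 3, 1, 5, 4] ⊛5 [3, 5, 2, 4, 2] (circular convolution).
Use y[k] = Σ_j f[j]·g[(k-j) mod 5]. y[0] = 2×3 + 3×2 + 1×4 + 5×2 + 4×5 = 46; y[1] = 2×5 + 3×3 + 1×2 + 5×4 + 4×2 = 49; y[2] = 2×2 + 3×5 + 1×3 + 5×2 + 4×4 = 48; y[3] = 2×4 + 3×2 + 1×5 + 5×3 + 4×2 = 42; y[4] = 2×2 + 3×4 + 1×2 + 5×5 + 4×3 = 55. Result: [46, 49, 48, 42, 55]

[46, 49, 48, 42, 55]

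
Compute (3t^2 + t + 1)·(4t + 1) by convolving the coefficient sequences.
Ascending coefficients: a = [1, 1, 3], b = [1, 4]. c[0] = 1×1 = 1; c[1] = 1×4 + 1×1 = 5; c[2] = 1×4 + 3×1 = 7; c[3] = 3×4 = 12. Result coefficients: [1, 5, 7, 12] → 12t^3 + 7t^2 + 5t + 1

12t^3 + 7t^2 + 5t + 1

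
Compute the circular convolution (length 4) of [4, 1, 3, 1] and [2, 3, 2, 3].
Use y[k] = Σ_j x[j]·h[(k-j) mod 4]. y[0] = 4×2 + 1×3 + 3×2 + 1×3 = 20; y[1] = 4×3 + 1×2 + 3×3 + 1×2 = 25; y[2] = 4×2 + 1×3 + 3×2 + 1×3 = 20; y[3] = 4×3 + 1×2 + 3×3 + 1×2 = 25. Result: [20, 25, 20, 25]

[20, 25, 20, 25]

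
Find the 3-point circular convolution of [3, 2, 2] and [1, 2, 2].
Use y[k] = Σ_j x[j]·h[(k-j) mod 3]. y[0] = 3×1 + 2×2 + 2×2 = 11; y[1] = 3×2 + 2×1 + 2×2 = 12; y[2] = 3×2 + 2×2 + 2×1 = 12. Result: [11, 12, 12]

[11, 12, 12]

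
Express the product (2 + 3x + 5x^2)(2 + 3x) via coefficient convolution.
Ascending coefficients: a = [2, 3, 5], b = [2, 3]. c[0] = 2×2 = 4; c[1] = 2×3 + 3×2 = 12; c[2] = 3×3 + 5×2 = 19; c[3] = 5×3 = 15. Result coefficients: [4, 12, 19, 15] → 4 + 12x + 19x^2 + 15x^3

4 + 12x + 19x^2 + 15x^3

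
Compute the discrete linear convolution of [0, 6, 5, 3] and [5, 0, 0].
y[0] = 0×5 = 0; y[1] = 0×0 + 6×5 = 30; y[2] = 0×0 + 6×0 + 5×5 = 25; y[3] = 6×0 + 5×0 + 3×5 = 15; y[4] = 5×0 + 3×0 = 0; y[5] = 3×0 = 0

[0, 30, 25, 15, 0, 0]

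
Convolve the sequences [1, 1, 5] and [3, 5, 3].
y[0] = 1×3 = 3; y[1] = 1×5 + 1×3 = 8; y[2] = 1×3 + 1×5 + 5×3 = 23; y[3] = 1×3 + 5×5 = 28; y[4] = 5×3 = 15

[3, 8, 23, 28, 15]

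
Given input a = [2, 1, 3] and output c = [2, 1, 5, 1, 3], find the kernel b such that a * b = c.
Output length 5 = len(a) + len(b) - 1 ⇒ len(b) = 3. Solve b forward using b[k] = (c[k] - Σ_{i≥1} a[i]·b[k-i]) / a[0]: b[0] = c[0] / a[0] = 2 / 2 = 1; b[1] = (c[1] - 1×1) / a[0] = (1 - 1×1) / 2 = 0; b[2] = (c[2] - 1×0 - 3×1) / a[0] = (5 - 1×0 - 3×1) / 2 = 1. So b = [1, 0, 1]. Forward-check [2, 1, 3] * [1, 0, 1]: c[0] = 2×1 = 2; c[1] = 2×0 + 1×1 = 1; c[2] = 2×1 + 1×0 + 3×1 = 5; c[3] = 1×1 + 3×0 = 1; c[4] = 3×1 = 3 → [2, 1, 5, 1, 3] ✓

[1, 0, 1]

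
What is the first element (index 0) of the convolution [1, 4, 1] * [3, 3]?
Use y[k] = Σ_i a[i]·b[k-i] at k=0. y[0] = 1×3 = 3

3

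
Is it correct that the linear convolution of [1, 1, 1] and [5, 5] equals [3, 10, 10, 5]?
Recompute linear convolution of [1, 1, 1] and [5, 5]: y[0] = 1×5 = 5; y[1] = 1×5 + 1×5 = 10; y[2] = 1×5 + 1×5 = 10; y[3] = 1×5 = 5 → [5, 10, 10, 5]. Compare to given [3, 10, 10, 5]: they differ at index 0: given 3, correct 5, so answer: No

No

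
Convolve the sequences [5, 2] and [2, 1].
y[0] = 5×2 = 10; y[1] = 5×1 + 2×2 = 9; y[2] = 2×1 = 2

[10, 9, 2]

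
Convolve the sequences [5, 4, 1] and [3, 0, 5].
y[0] = 5×3 = 15; y[1] = 5×0 + 4×3 = 12; y[2] = 5×5 + 4×0 + 1×3 = 28; y[3] = 4×5 + 1×0 = 20; y[4] = 1×5 = 5

[15, 12, 28, 20, 5]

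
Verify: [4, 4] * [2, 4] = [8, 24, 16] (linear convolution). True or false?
Recompute linear convolution of [4, 4] and [2, 4]: y[0] = 4×2 = 8; y[1] = 4×4 + 4×2 = 24; y[2] = 4×4 = 16 → [8, 24, 16]. Given [8, 24, 16] matches, so answer: Yes

Yes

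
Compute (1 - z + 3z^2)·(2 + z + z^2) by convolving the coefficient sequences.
Ascending coefficients: a = [1, -1, 3], b = [2, 1, 1]. c[0] = 1×2 = 2; c[1] = 1×1 + -1×2 = -1; c[2] = 1×1 + -1×1 + 3×2 = 6; c[3] = -1×1 + 3×1 = 2; c[4] = 3×1 = 3. Result coefficients: [2, -1, 6, 2, 3] → 2 - z + 6z^2 + 2z^3 + 3z^4

2 - z + 6z^2 + 2z^3 + 3z^4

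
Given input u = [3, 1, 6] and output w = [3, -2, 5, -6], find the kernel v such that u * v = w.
Output length 4 = len(u) + len(v) - 1 ⇒ len(v) = 2. Solve v forward using v[k] = (w[k] - Σ_{i≥1} u[i]·v[k-i]) / u[0]: v[0] = w[0] / u[0] = 3 / 3 = 1; v[1] = (w[1] - 1×1) / u[0] = (-2 - 1×1) / 3 = -1. So v = [1, -1]. Forward-check [3, 1, 6] * [1, -1]: w[0] = 3×1 = 3; w[1] = 3×-1 + 1×1 = -2; w[2] = 1×-1 + 6×1 = 5; w[3] = 6×-1 = -6 → [3, -2, 5, -6] ✓

[1, -1]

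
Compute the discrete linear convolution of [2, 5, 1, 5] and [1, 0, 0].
y[0] = 2×1 = 2; y[1] = 2×0 + 5×1 = 5; y[2] = 2×0 + 5×0 + 1×1 = 1; y[3] = 5×0 + 1×0 + 5×1 = 5; y[4] = 1×0 + 5×0 = 0; y[5] = 5×0 = 0

[2, 5, 1, 5, 0, 0]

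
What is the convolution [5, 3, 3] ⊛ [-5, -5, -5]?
y[0] = 5×-5 = -25; y[1] = 5×-5 + 3×-5 = -40; y[2] = 5×-5 + 3×-5 + 3×-5 = -55; y[3] = 3×-5 + 3×-5 = -30; y[4] = 3×-5 = -15

[-25, -40, -55, -30, -15]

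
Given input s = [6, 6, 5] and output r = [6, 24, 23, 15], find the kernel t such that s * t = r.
Output length 4 = len(s) + len(t) - 1 ⇒ len(t) = 2. Solve t forward using t[k] = (r[k] - Σ_{i≥1} s[i]·t[k-i]) / s[0]: t[0] = r[0] / s[0] = 6 / 6 = 1; t[1] = (r[1] - 6×1) / s[0] = (24 - 6×1) / 6 = 3. So t = [1, 3]. Forward-check [6, 6, 5] * [1, 3]: r[0] = 6×1 = 6; r[1] = 6×3 + 6×1 = 24; r[2] = 6×3 + 5×1 = 23; r[3] = 5×3 = 15 → [6, 24, 23, 15] ✓

[1, 3]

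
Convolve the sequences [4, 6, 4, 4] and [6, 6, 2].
y[0] = 4×6 = 24; y[1] = 4×6 + 6×6 = 60; y[2] = 4×2 + 6×6 + 4×6 = 68; y[3] = 6×2 + 4×6 + 4×6 = 60; y[4] = 4×2 + 4×6 = 32; y[5] = 4×2 = 8

[24, 60, 68, 60, 32, 8]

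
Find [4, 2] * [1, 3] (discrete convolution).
y[0] = 4×1 = 4; y[1] = 4×3 + 2×1 = 14; y[2] = 2×3 = 6

[4, 14, 6]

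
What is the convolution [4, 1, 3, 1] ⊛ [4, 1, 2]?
y[0] = 4×4 = 16; y[1] = 4×1 + 1×4 = 8; y[2] = 4×2 + 1×1 + 3×4 = 21; y[3] = 1×2 + 3×1 + 1×4 = 9; y[4] = 3×2 + 1×1 = 7; y[5] = 1×2 = 2

[16, 8, 21, 9, 7, 2]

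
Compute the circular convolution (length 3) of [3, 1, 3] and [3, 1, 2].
Use y[k] = Σ_j x[j]·h[(k-j) mod 3]. y[0] = 3×3 + 1×2 + 3×1 = 14; y[1] = 3×1 + 1×3 + 3×2 = 12; y[2] = 3×2 + 1×1 + 3×3 = 16. Result: [14, 12, 16]

[14, 12, 16]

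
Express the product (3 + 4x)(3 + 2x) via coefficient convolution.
Ascending coefficients: a = [3, 4], b = [3, 2]. c[0] = 3×3 = 9; c[1] = 3×2 + 4×3 = 18; c[2] = 4×2 = 8. Result coefficients: [9, 18, 8] → 9 + 18x + 8x^2

9 + 18x + 8x^2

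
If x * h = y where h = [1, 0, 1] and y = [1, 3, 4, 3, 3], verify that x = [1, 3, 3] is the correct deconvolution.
Forward-compute [1, 3, 3] * [1, 0, 1]: y[0] = 1×1 = 1; y[1] = 1×0 + 3×1 = 3; y[2] = 1×1 + 3×0 + 3×1 = 4; y[3] = 3×1 + 3×0 = 3; y[4] = 3×1 = 3 → [1, 3, 4, 3, 3]. Matches given y = [1, 3, 4, 3, 3], so verified.

Verified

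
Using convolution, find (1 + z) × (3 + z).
Ascending coefficients: a = [1, 1], b = [3, 1]. c[0] = 1×3 = 3; c[1] = 1×1 + 1×3 = 4; c[2] = 1×1 = 1. Result coefficients: [3, 4, 1] → 3 + 4z + z^2

3 + 4z + z^2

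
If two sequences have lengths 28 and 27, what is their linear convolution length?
Linear/full convolution length: m + n - 1 = 28 + 27 - 1 = 54

54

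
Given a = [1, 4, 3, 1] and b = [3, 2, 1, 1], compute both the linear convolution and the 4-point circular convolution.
Linear: y_lin[0] = 1×3 = 3; y_lin[1] = 1×2 + 4×3 = 14; y_lin[2] = 1×1 + 4×2 + 3×3 = 18; y_lin[3] = 1×1 + 4×1 + 3×2 + 1×3 = 14; y_lin[4] = 4×1 + 3×1 + 1×2 = 9; y_lin[5] = 3×1 + 1×1 = 4; y_lin[6] = 1×1 = 1 → [3, 14, 18, 14, 9, 4, 1]. Circular (length 4): y[0] = 1×3 + 4×1 + 3×1 + 1×2 = 12; y[1] = 1×2 + 4×3 + 3×1 + 1×1 = 18; y[2] = 1×1 + 4×2 + 3×3 + 1×1 = 19; y[3] = 1×1 + 4×1 + 3×2 + 1×3 = 14 → [12, 18, 19, 14]

Linear: [3, 14, 18, 14, 9, 4, 1], Circular: [12, 18, 19, 14]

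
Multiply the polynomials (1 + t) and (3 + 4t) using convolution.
Ascending coefficients: a = [1, 1], b = [3, 4]. c[0] = 1×3 = 3; c[1] = 1×4 + 1×3 = 7; c[2] = 1×4 = 4. Result coefficients: [3, 7, 4] → 3 + 7t + 4t^2

3 + 7t + 4t^2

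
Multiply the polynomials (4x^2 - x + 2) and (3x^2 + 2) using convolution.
Ascending coefficients: a = [2, -1, 4], b = [2, 0, 3]. c[0] = 2×2 = 4; c[1] = 2×0 + -1×2 = -2; c[2] = 2×3 + -1×0 + 4×2 = 14; c[3] = -1×3 + 4×0 = -3; c[4] = 4×3 = 12. Result coefficients: [4, -2, 14, -3, 12] → 12x^4 - 3x^3 + 14x^2 - 2x + 4

12x^4 - 3x^3 + 14x^2 - 2x + 4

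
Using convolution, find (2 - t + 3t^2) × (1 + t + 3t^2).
Ascending coefficients: a = [2, -1, 3], b = [1, 1, 3]. c[0] = 2×1 = 2; c[1] = 2×1 + -1×1 = 1; c[2] = 2×3 + -1×1 + 3×1 = 8; c[3] = -1×3 + 3×1 = 0; c[4] = 3×3 = 9. Result coefficients: [2, 1, 8, 0, 9] → 2 + t + 8t^2 + 9t^4

2 + t + 8t^2 + 9t^4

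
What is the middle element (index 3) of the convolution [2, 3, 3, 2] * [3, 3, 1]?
Use y[k] = Σ_i a[i]·b[k-i] at k=3. y[3] = 3×1 + 3×3 + 2×3 = 18

18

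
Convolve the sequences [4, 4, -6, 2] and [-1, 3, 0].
y[0] = 4×-1 = -4; y[1] = 4×3 + 4×-1 = 8; y[2] = 4×0 + 4×3 + -6×-1 = 18; y[3] = 4×0 + -6×3 + 2×-1 = -20; y[4] = -6×0 + 2×3 = 6; y[5] = 2×0 = 0

[-4, 8, 18, -20, 6, 0]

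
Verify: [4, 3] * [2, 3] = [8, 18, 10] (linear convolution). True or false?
Recompute linear convolution of [4, 3] and [2, 3]: y[0] = 4×2 = 8; y[1] = 4×3 + 3×2 = 18; y[2] = 3×3 = 9 → [8, 18, 9]. Compare to given [8, 18, 10]: they differ at index 2: given 10, correct 9, so answer: No

No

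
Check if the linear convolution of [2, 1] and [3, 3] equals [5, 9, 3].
Recompute linear convolution of [2, 1] and [3, 3]: y[0] = 2×3 = 6; y[1] = 2×3 + 1×3 = 9; y[2] = 1×3 = 3 → [6, 9, 3]. Compare to given [5, 9, 3]: they differ at index 0: given 5, correct 6, so answer: No

No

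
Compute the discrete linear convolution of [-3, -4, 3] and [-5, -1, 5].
y[0] = -3×-5 = 15; y[1] = -3×-1 + -4×-5 = 23; y[2] = -3×5 + -4×-1 + 3×-5 = -26; y[3] = -4×5 + 3×-1 = -23; y[4] = 3×5 = 15

[15, 23, -26, -23, 15]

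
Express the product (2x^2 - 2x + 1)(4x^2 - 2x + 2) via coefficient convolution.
Ascending coefficients: a = [1, -2, 2], b = [2, -2, 4]. c[0] = 1×2 = 2; c[1] = 1×-2 + -2×2 = -6; c[2] = 1×4 + -2×-2 + 2×2 = 12; c[3] = -2×4 + 2×-2 = -12; c[4] = 2×4 = 8. Result coefficients: [2, -6, 12, -12, 8] → 8x^4 - 12x^3 + 12x^2 - 6x + 2

8x^4 - 12x^3 + 12x^2 - 6x + 2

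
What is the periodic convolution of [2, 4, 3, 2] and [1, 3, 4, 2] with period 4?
Use y[k] = Σ_j a[j]·b[(k-j) mod 4]. y[0] = 2×1 + 4×2 + 3×4 + 2×3 = 28; y[1] = 2×3 + 4×1 + 3×2 + 2×4 = 24; y[2] = 2×4 + 4×3 + 3×1 + 2×2 = 27; y[3] = 2×2 + 4×4 + 3×3 + 2×1 = 31. Result: [28, 24, 27, 31]

[28, 24, 27, 31]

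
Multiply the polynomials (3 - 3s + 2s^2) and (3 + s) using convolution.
Ascending coefficients: a = [3, -3, 2], b = [3, 1]. c[0] = 3×3 = 9; c[1] = 3×1 + -3×3 = -6; c[2] = -3×1 + 2×3 = 3; c[3] = 2×1 = 2. Result coefficients: [9, -6, 3, 2] → 9 - 6s + 3s^2 + 2s^3

9 - 6s + 3s^2 + 2s^3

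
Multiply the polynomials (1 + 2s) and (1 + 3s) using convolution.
Ascending coefficients: a = [1, 2], b = [1, 3]. c[0] = 1×1 = 1; c[1] = 1×3 + 2×1 = 5; c[2] = 2×3 = 6. Result coefficients: [1, 5, 6] → 1 + 5s + 6s^2

1 + 5s + 6s^2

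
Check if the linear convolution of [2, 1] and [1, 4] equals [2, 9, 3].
Recompute linear convolution of [2, 1] and [1, 4]: y[0] = 2×1 = 2; y[1] = 2×4 + 1×1 = 9; y[2] = 1×4 = 4 → [2, 9, 4]. Compare to given [2, 9, 3]: they differ at index 2: given 3, correct 4, so answer: No

No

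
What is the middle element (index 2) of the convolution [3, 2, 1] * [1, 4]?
Use y[k] = Σ_i a[i]·b[k-i] at k=2. y[2] = 2×4 + 1×1 = 9

9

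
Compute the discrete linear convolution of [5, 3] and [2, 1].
y[0] = 5×2 = 10; y[1] = 5×1 + 3×2 = 11; y[2] = 3×1 = 3

[10, 11, 3]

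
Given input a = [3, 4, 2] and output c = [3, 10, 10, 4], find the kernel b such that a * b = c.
Output length 4 = len(a) + len(b) - 1 ⇒ len(b) = 2. Solve b forward using b[k] = (c[k] - Σ_{i≥1} a[i]·b[k-i]) / a[0]: b[0] = c[0] / a[0] = 3 / 3 = 1; b[1] = (c[1] - 4×1) / a[0] = (10 - 4×1) / 3 = 2. So b = [1, 2]. Forward-check [3, 4, 2] * [1, 2]: c[0] = 3×1 = 3; c[1] = 3×2 + 4×1 = 10; c[2] = 4×2 + 2×1 = 10; c[3] = 2×2 = 4 → [3, 10, 10, 4] ✓

[1, 2]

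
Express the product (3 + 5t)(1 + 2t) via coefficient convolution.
Ascending coefficients: a = [3, 5], b = [1, 2]. c[0] = 3×1 = 3; c[1] = 3×2 + 5×1 = 11; c[2] = 5×2 = 10. Result coefficients: [3, 11, 10] → 3 + 11t + 10t^2

3 + 11t + 10t^2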